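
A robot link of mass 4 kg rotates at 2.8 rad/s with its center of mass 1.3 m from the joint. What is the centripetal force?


F = m * omega^2 * r
= 4 * 2.8^2 * 1.3
= 4 * 7.84 * 1.3
= 40.768 N


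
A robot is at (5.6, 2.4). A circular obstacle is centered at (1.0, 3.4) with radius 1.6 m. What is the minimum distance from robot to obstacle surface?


center_dist = sqrt((5.6-1.0)^2 + (2.4-3.4)^2)
= sqrt(21.16 + 1.0)
= 4.7074
min_dist = center_dist - radius = 4.7074 - 1.6 = 3.1074 m


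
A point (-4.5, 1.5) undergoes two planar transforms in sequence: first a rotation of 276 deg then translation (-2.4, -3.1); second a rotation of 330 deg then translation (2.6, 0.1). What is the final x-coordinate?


After transform 1:
x1 = cos(276)*-4.5 - sin(276)*1.5 + -2.4 = -1.3786
y1 = sin(276)*-4.5 + cos(276)*1.5 + -3.1 = 1.5321
After transform 2:
x2 = cos(330)*-1.3786 - sin(330)*1.5321 + 2.6
= 2.1722


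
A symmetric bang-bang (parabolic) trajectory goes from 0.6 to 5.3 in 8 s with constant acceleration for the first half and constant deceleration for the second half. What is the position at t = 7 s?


Symmetric rest-to-rest: each phase covers (pf-p0)/2 in time T/2. 0.5*a*(T/2)^2 = (pf-p0)/2 => a = 4*(pf-p0)/T^2
a = 4*(5.3-0.6)/8^2 = 0.2938
t = 7 is in the deceleration phase (t > T/2).
p = pf - 0.5*a*(T-t)^2 = 5.3 - 0.5*0.2938*1^2
= 5.1531


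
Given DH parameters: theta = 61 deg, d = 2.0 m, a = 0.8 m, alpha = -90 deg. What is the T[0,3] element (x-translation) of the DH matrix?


T[0,3] = a * cos(theta)
= 0.8 * cos(61 deg)
= 0.8 * 0.4848
= 0.3878


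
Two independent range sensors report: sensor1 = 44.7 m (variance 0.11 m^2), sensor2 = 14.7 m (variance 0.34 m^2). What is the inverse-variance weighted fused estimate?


w1 = (1/var1) / (1/var1 + 1/var2)
   = 9.0909 / (9.0909 + 2.9412) = 0.7556
w2 = 1 - w1 = 0.2444
fused = w1*s1 + w2*s2 = 33.7733 + 3.5933
= 37.3667 m


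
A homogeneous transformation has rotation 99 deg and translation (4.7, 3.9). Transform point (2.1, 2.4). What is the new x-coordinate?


x' = cos(theta)*px - sin(theta)*py + tx
= -0.1564*2.1 - 0.9877*2.4 + 4.7
= 2.001


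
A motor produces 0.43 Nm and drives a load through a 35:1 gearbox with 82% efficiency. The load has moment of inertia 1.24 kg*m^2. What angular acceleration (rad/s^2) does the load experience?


tau_out = tau_motor * N * eta
= 0.43 * 35 * 0.82 = 12.341 Nm
alpha = tau_out / I = 12.341 / 1.24
= 9.9524 rad/s^2


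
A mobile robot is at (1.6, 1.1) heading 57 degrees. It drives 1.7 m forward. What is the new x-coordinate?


x_new = x0 + d*cos(theta)
= 1.6 + 1.7*cos(57)
= 1.6 + 0.9259
= 2.5259


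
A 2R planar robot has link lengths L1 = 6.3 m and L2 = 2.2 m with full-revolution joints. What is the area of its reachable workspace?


r_max = L1 + L2 = 8.5 m
r_min = |L1 - L2| = 4.1 m
Area = pi*(r_max^2 - r_min^2)
= pi*(72.25 - 16.81)
= pi * 55.44
= 174.1699 m^2


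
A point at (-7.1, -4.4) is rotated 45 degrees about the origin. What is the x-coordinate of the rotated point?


x' = x*cos(theta) - y*sin(theta)
cos(45 deg) = 0.7071, sin(45 deg) = 0.7071
x' = -7.1 * 0.7071 - -4.4 * 0.7071
= -5.0205 - -3.1113
= -1.9092


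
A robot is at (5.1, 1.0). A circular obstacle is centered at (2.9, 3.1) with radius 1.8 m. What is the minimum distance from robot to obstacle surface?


center_dist = sqrt((5.1-2.9)^2 + (1.0-3.1)^2)
= sqrt(4.84 + 4.41)
= 3.0414
min_dist = center_dist - radius = 3.0414 - 1.8 = 1.2414 m


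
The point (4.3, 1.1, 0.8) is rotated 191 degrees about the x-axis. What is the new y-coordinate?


Rotation about x-axis: y' = y*cos(theta) - z*sin(theta)
= 1.1 * -0.9816 - 0.8 * -0.1908
= -0.9271


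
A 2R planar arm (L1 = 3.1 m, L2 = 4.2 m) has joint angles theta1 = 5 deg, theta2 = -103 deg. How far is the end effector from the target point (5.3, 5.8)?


End effector via forward kinematics:
x = L1*cos(t1) + L2*cos(t1+t2) = 2.5037
y = L1*sin(t1) + L2*sin(t1+t2) = -3.8889
Distance to target:
d = sqrt((5.3 - 2.5037)^2 + (5.8 - -3.8889)^2)
= sqrt(7.8194 + 93.8756)
= 10.0844 m


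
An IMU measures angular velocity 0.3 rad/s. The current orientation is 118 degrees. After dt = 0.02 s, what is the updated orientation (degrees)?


delta_theta = w * dt = 0.3 * 0.02 = 0.006 rad
= 0.3438 deg
theta_new = 118 + 0.3438 = 118.3438 deg


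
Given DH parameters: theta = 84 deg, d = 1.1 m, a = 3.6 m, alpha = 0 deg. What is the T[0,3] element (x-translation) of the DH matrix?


T[0,3] = a * cos(theta)
= 3.6 * cos(84 deg)
= 3.6 * 0.1045
= 0.3763


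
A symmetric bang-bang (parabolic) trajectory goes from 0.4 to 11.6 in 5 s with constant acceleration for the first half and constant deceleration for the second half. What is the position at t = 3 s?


Symmetric rest-to-rest: each phase covers (pf-p0)/2 in time T/2. 0.5*a*(T/2)^2 = (pf-p0)/2 => a = 4*(pf-p0)/T^2
a = 4*(11.6-0.4)/5^2 = 1.792
t = 3 is in the deceleration phase (t > T/2).
p = pf - 0.5*a*(T-t)^2 = 11.6 - 0.5*1.792*2^2
= 8.016


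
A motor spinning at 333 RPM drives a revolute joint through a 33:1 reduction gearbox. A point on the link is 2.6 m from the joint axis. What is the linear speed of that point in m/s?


omega_motor = 333 * 2*pi/60 = 34.8717 rad/s
omega_joint = omega_motor / 33 = 1.0567 rad/s
v = omega_joint * r = 1.0567 * 2.6
= 2.7475 m/s


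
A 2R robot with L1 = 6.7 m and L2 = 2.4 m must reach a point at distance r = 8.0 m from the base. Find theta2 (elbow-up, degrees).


cos(theta2) = (r^2 - L1^2 - L2^2) / (2*L1*L2)
cos(theta2) = (64.0 - 44.89 - 5.76) / 32.16
cos(theta2) = 0.415112
theta2 = 65.4736 degrees


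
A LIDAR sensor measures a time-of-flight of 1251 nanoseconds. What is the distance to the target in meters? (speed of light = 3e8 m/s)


tof = 1251 ns = 1.251e-06 s
dist = c * tof / 2
= 3e8 * 1.251e-06 / 2
= 187.65 m


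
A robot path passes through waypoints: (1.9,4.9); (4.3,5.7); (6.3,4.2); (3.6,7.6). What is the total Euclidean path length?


Segment lengths:
  seg1 = sqrt((2.4)^2 + (0.8)^2) = 2.5298
  seg2 = sqrt((2.0)^2 + (-1.5)^2) = 2.5
  seg3 = sqrt((-2.7)^2 + (3.4)^2) = 4.3417
Total = 9.3715


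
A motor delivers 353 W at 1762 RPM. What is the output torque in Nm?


omega = 1762 * 2*pi/60 = 184.5162 rad/s
tau = P / omega = 353 / 184.5162
= 1.9131 Nm


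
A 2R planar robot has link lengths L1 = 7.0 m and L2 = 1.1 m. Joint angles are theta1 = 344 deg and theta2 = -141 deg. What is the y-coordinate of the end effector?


Convert angles to radians: theta1 = 6.0039, theta2 = -2.4609
y = L1*sin(theta1) + L2*sin(theta1+theta2)
y = -1.9295 + -0.4298
y = -2.3593


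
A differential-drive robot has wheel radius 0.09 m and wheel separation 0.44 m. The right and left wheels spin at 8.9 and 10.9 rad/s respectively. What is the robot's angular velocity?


vR = r*wR = 0.09*8.9 = 0.801 m/s
vL = r*wL = 0.09*10.9 = 0.981 m/s
v = (vR+vL)/2 = 0.891 m/s
omega = (vR-vL)/L = -0.4091 rad/s
angular velocity = -0.4091 rad/s


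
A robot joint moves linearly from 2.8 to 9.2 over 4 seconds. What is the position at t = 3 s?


s = t/T = 3/4 = 0.75
p(t) = p0 + (pf-p0)*s
= 2.8 + (9.2 - 2.8) * 0.75
= 7.6


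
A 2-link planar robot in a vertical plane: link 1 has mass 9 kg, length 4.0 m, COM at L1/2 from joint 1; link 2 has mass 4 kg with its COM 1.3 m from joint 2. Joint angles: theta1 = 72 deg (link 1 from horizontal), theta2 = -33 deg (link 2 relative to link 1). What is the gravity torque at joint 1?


Horizontal distance from joint 1 to link-1 COM:
  x_c1 = (L1/2)*cos(t1) = 2.0 * 0.309 = 0.618 m
Horizontal distance from joint 1 to link-2 COM:
  x_c2 = L1*cos(t1) + Lc2*cos(t1+t2)
       = 4.0*0.309 + 1.3*0.7771 = 2.2464 m
tau1 = m1*g*x_c1 + m2*g*x_c2
     = 9*9.81*0.618 + 4*9.81*2.2464
     = 54.5662 + 88.1471
     = 142.7133 Nm


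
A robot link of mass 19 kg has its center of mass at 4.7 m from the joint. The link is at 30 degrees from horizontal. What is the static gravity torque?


tau = m*g*L*cos(angle)
= 19 * 9.81 * 4.7 * cos(30 deg)
= 19 * 9.81 * 4.7 * 0.866
= 758.6668 Nm


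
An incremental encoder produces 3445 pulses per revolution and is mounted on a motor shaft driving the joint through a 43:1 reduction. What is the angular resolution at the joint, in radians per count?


counts per rev = 3445
effective counts at joint = 3445 * 43 = 148135
resolution = 2*pi / 148135
= 4.2415e-05 rad/count


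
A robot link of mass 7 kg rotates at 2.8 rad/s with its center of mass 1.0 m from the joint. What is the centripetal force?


F = m * omega^2 * r
= 7 * 2.8^2 * 1.0
= 7 * 7.84 * 1.0
= 54.88 N


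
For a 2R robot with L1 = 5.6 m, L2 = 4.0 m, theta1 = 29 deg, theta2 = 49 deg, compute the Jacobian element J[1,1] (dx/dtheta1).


J[1,1] = -L1*sin(t1) - L2*sin(t1+t2)
= -5.6*sin(29) - 4.0*sin(78)
= -6.6275


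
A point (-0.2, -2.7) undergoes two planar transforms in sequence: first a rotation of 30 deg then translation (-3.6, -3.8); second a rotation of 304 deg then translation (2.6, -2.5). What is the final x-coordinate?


After transform 1:
x1 = cos(30)*-0.2 - sin(30)*-2.7 + -3.6 = -2.4232
y1 = sin(30)*-0.2 + cos(30)*-2.7 + -3.8 = -6.2383
After transform 2:
x2 = cos(304)*-2.4232 - sin(304)*-6.2383 + 2.6
= -3.9268


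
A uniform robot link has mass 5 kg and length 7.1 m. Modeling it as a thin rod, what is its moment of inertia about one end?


I = (1/3) * m * L^2
= (1/3) * 5 * 7.1^2
= 0.333333 * 5 * 50.41
= 84.0167 kg*m^2


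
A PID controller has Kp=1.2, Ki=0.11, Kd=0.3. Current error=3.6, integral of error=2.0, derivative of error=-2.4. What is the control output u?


u = Kp*e + Ki*int(e) + Kd*de/dt
= 1.2*3.6 + 0.11*2.0 + 0.3*(-2.4)
= 4.32 + 0.22 + -0.72
= 3.82


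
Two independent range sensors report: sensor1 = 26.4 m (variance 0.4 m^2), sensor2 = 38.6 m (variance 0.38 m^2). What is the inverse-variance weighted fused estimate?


w1 = (1/var1) / (1/var1 + 1/var2)
   = 2.5 / (2.5 + 2.6316) = 0.4872
w2 = 1 - w1 = 0.5128
fused = w1*s1 + w2*s2 = 12.8615 + 19.7949
= 32.6564 m


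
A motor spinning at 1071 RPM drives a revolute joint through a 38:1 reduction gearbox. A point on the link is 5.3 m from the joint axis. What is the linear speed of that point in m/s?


omega_motor = 1071 * 2*pi/60 = 112.1549 rad/s
omega_joint = omega_motor / 38 = 2.9514 rad/s
v = omega_joint * r = 2.9514 * 5.3
= 15.6427 m/s


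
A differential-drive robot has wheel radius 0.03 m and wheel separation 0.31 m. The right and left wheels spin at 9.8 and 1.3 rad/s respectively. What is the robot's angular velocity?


vR = r*wR = 0.03*9.8 = 0.294 m/s
vL = r*wL = 0.03*1.3 = 0.039 m/s
v = (vR+vL)/2 = 0.1665 m/s
omega = (vR-vL)/L = 0.8226 rad/s
angular velocity = 0.8226 rad/s


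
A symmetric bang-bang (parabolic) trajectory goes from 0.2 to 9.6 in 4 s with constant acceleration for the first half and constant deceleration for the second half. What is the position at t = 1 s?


Symmetric rest-to-rest: each phase covers (pf-p0)/2 in time T/2. 0.5*a*(T/2)^2 = (pf-p0)/2 => a = 4*(pf-p0)/T^2
a = 4*(9.6-0.2)/4^2 = 2.35
t = 1 is in the acceleration phase (t <= T/2).
p = p0 + 0.5*a*t^2 = 0.2 + 0.5*2.35*1^2
= 1.375


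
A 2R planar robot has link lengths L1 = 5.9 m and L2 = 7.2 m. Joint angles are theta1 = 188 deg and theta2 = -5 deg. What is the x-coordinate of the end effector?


Convert angles to radians: theta1 = 3.2812, theta2 = -0.0873
x = L1*cos(theta1) + L2*cos(theta1+theta2)
x = -5.8426 + -7.1901
x = -13.0327


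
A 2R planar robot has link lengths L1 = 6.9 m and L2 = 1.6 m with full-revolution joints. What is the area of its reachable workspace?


r_max = L1 + L2 = 8.5 m
r_min = |L1 - L2| = 5.3 m
Area = pi*(r_max^2 - r_min^2)
= pi*(72.25 - 28.09)
= pi * 44.16
= 138.7327 m^2


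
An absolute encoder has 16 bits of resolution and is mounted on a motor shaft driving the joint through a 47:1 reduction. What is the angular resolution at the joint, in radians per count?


counts = 2^16 = 65536
effective counts at joint = 65536 * 47 = 3080192
resolution = 2*pi / 3080192
= 2.0399e-06 rad/count


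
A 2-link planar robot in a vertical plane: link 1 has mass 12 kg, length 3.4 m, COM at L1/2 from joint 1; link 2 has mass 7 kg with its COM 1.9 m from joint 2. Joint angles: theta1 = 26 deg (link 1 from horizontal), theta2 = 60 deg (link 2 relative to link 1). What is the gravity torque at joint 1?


Horizontal distance from joint 1 to link-1 COM:
  x_c1 = (L1/2)*cos(t1) = 1.7 * 0.8988 = 1.5279 m
Horizontal distance from joint 1 to link-2 COM:
  x_c2 = L1*cos(t1) + Lc2*cos(t1+t2)
       = 3.4*0.8988 + 1.9*0.0698 = 3.1884 m
tau1 = m1*g*x_c1 + m2*g*x_c2
     = 12*9.81*1.5279 + 7*9.81*3.1884
     = 179.8703 + 218.95
     = 398.8202 Nm


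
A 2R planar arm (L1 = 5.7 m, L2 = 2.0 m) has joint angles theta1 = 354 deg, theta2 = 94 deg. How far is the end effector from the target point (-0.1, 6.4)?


End effector via forward kinematics:
x = L1*cos(t1) + L2*cos(t1+t2) = 5.7386
y = L1*sin(t1) + L2*sin(t1+t2) = 1.403
Distance to target:
d = sqrt((-0.1 - 5.7386)^2 + (6.4 - 1.403)^2)
= sqrt(34.0889 + 24.9703)
= 7.685 m


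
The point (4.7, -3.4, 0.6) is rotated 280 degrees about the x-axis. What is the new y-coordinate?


Rotation about x-axis: y' = y*cos(theta) - z*sin(theta)
= -3.4 * 0.1736 - 0.6 * -0.9848
= 5.0000e-04


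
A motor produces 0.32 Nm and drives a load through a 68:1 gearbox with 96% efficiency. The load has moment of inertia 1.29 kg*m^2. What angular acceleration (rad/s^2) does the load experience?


tau_out = tau_motor * N * eta
= 0.32 * 68 * 0.96 = 20.8896 Nm
alpha = tau_out / I = 20.8896 / 1.29
= 16.1935 rad/s^2


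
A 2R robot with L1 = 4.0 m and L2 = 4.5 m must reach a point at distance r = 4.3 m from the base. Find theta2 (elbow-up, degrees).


cos(theta2) = (r^2 - L1^2 - L2^2) / (2*L1*L2)
cos(theta2) = (18.49 - 16.0 - 20.25) / 36.0
cos(theta2) = -0.493333
theta2 = 119.5599 degrees


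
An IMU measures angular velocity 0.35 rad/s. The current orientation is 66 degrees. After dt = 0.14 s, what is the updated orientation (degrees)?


delta_theta = w * dt = 0.35 * 0.14 = 0.049 rad
= 2.8075 deg
theta_new = 66 + 2.8075 = 68.8075 deg


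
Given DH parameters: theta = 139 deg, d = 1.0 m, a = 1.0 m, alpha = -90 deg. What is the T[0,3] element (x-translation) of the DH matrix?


T[0,3] = a * cos(theta)
= 1.0 * cos(139 deg)
= 1.0 * -0.7547
= -0.7547


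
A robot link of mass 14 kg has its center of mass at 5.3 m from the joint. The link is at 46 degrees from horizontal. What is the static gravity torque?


tau = m*g*L*cos(angle)
= 14 * 9.81 * 5.3 * cos(46 deg)
= 14 * 9.81 * 5.3 * 0.6947
= 505.6432 Nm


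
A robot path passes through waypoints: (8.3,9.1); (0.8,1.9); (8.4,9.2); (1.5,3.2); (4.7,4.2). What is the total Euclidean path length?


Segment lengths:
  seg1 = sqrt((-7.5)^2 + (-7.2)^2) = 10.3966
  seg2 = sqrt((7.6)^2 + (7.3)^2) = 10.538
  seg3 = sqrt((-6.9)^2 + (-6.0)^2) = 9.1439
  seg4 = sqrt((3.2)^2 + (1.0)^2) = 3.3526
Total = 33.4311


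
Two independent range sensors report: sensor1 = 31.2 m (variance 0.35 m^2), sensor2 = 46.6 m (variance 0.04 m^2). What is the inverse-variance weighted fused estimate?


w1 = (1/var1) / (1/var1 + 1/var2)
   = 2.8571 / (2.8571 + 25.0) = 0.1026
w2 = 1 - w1 = 0.8974
fused = w1*s1 + w2*s2 = 3.2 + 41.8205
= 45.0205 m


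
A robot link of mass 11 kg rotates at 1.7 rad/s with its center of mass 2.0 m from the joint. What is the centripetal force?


F = m * omega^2 * r
= 11 * 1.7^2 * 2.0
= 11 * 2.89 * 2.0
= 63.58 N


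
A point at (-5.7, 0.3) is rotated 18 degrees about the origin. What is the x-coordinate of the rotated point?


x' = x*cos(theta) - y*sin(theta)
cos(18 deg) = 0.9511, sin(18 deg) = 0.309
x' = -5.7 * 0.9511 - 0.3 * 0.309
= -5.421 - 0.0927
= -5.5137


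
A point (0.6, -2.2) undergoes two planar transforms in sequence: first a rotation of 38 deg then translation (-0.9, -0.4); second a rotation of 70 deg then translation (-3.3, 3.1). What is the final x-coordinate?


After transform 1:
x1 = cos(38)*0.6 - sin(38)*-2.2 + -0.9 = 0.9273
y1 = sin(38)*0.6 + cos(38)*-2.2 + -0.4 = -1.7642
After transform 2:
x2 = cos(70)*0.9273 - sin(70)*-1.7642 + -3.3
= -1.325


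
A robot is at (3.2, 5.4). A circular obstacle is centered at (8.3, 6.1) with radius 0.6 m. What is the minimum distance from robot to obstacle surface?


center_dist = sqrt((3.2-8.3)^2 + (5.4-6.1)^2)
= sqrt(26.01 + 0.49)
= 5.1478
min_dist = center_dist - radius = 5.1478 - 0.6 = 4.5478 m


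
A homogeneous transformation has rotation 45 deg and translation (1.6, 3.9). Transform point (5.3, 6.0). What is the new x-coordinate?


x' = cos(theta)*px - sin(theta)*py + tx
= 0.7071*5.3 - 0.7071*6.0 + 1.6
= 1.105


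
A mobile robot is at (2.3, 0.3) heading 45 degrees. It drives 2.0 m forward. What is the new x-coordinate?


x_new = x0 + d*cos(theta)
= 2.3 + 2.0*cos(45)
= 2.3 + 1.4142
= 3.7142


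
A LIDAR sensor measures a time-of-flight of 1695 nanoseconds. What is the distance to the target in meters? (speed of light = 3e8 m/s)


tof = 1695 ns = 1.695e-06 s
dist = c * tof / 2
= 3e8 * 1.695e-06 / 2
= 254.25 m


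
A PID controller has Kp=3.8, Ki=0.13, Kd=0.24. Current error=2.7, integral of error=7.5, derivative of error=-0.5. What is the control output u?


u = Kp*e + Ki*int(e) + Kd*de/dt
= 3.8*2.7 + 0.13*7.5 + 0.24*(-0.5)
= 10.26 + 0.975 + -0.12
= 11.115


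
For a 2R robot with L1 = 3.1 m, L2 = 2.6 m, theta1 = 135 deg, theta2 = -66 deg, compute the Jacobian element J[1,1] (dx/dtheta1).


J[1,1] = -L1*sin(t1) - L2*sin(t1+t2)
= -3.1*sin(135) - 2.6*sin(69)
= -4.6193


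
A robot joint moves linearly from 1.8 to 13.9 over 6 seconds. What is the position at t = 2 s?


s = t/T = 2/6 = 0.3333
p(t) = p0 + (pf-p0)*s
= 1.8 + (13.9 - 1.8) * 0.3333
= 5.8333


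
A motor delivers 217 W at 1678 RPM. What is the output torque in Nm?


omega = 1678 * 2*pi/60 = 175.7197 rad/s
tau = P / omega = 217 / 175.7197
= 1.2349 Nm


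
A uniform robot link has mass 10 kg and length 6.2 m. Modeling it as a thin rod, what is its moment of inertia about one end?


I = (1/3) * m * L^2
= (1/3) * 10 * 6.2^2
= 0.333333 * 10 * 38.44
= 128.1333 kg*m^2


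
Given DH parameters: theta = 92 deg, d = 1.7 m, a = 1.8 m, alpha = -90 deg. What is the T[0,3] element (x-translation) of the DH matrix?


T[0,3] = a * cos(theta)
= 1.8 * cos(92 deg)
= 1.8 * -0.0349
= -0.0628


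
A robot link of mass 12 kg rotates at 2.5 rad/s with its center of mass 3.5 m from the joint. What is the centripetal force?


F = m * omega^2 * r
= 12 * 2.5^2 * 3.5
= 12 * 6.25 * 3.5
= 262.5 N


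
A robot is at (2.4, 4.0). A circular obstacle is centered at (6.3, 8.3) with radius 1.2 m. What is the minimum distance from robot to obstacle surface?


center_dist = sqrt((2.4-6.3)^2 + (4.0-8.3)^2)
= sqrt(15.21 + 18.49)
= 5.8052
min_dist = center_dist - radius = 5.8052 - 1.2 = 4.6052 m


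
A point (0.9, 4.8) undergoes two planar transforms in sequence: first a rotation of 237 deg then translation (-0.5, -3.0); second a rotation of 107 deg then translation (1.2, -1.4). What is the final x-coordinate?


After transform 1:
x1 = cos(237)*0.9 - sin(237)*4.8 + -0.5 = 3.0354
y1 = sin(237)*0.9 + cos(237)*4.8 + -3.0 = -6.3691
After transform 2:
x2 = cos(107)*3.0354 - sin(107)*-6.3691 + 1.2
= 6.4033


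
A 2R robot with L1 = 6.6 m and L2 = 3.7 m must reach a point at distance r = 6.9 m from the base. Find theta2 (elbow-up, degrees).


cos(theta2) = (r^2 - L1^2 - L2^2) / (2*L1*L2)
cos(theta2) = (47.61 - 43.56 - 13.69) / 48.84
cos(theta2) = -0.197379
theta2 = 101.3837 degrees


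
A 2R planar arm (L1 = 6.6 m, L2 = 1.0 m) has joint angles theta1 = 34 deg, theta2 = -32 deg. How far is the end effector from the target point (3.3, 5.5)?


End effector via forward kinematics:
x = L1*cos(t1) + L2*cos(t1+t2) = 6.471
y = L1*sin(t1) + L2*sin(t1+t2) = 3.7256
Distance to target:
d = sqrt((3.3 - 6.471)^2 + (5.5 - 3.7256)^2)
= sqrt(10.0555 + 3.1486)
= 3.6337 m


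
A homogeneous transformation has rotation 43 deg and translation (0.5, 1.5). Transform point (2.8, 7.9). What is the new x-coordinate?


x' = cos(theta)*px - sin(theta)*py + tx
= 0.7314*2.8 - 0.682*7.9 + 0.5
= -2.84


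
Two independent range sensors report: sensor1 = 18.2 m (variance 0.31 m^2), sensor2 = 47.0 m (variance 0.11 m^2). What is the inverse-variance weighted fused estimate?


w1 = (1/var1) / (1/var1 + 1/var2)
   = 3.2258 / (3.2258 + 9.0909) = 0.2619
w2 = 1 - w1 = 0.7381
fused = w1*s1 + w2*s2 = 4.7667 + 34.6905
= 39.4571 m


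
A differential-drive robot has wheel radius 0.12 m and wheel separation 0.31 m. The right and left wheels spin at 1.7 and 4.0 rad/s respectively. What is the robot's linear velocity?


vR = r*wR = 0.12*1.7 = 0.204 m/s
vL = r*wL = 0.12*4.0 = 0.48 m/s
v = (vR+vL)/2 = 0.342 m/s
omega = (vR-vL)/L = -0.8903 rad/s
linear velocity = 0.342 m/s


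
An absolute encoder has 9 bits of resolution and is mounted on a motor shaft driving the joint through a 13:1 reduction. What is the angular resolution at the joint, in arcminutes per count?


counts = 2^9 = 512
effective counts at joint = 512 * 13 = 6656
resolution = 360*60 / 6656
= 3.2452 arcmin/count


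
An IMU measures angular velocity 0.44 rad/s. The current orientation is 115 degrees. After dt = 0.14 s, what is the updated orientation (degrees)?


delta_theta = w * dt = 0.44 * 0.14 = 0.0616 rad
= 3.5294 deg
theta_new = 115 + 3.5294 = 118.5294 deg


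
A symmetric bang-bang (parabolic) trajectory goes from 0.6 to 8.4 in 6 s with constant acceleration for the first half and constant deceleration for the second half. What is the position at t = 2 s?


Symmetric rest-to-rest: each phase covers (pf-p0)/2 in time T/2. 0.5*a*(T/2)^2 = (pf-p0)/2 => a = 4*(pf-p0)/T^2
a = 4*(8.4-0.6)/6^2 = 0.8667
t = 2 is in the acceleration phase (t <= T/2).
p = p0 + 0.5*a*t^2 = 0.6 + 0.5*0.8667*2^2
= 2.3333


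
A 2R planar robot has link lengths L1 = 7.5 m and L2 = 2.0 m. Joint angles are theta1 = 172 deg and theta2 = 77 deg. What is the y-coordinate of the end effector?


Convert angles to radians: theta1 = 3.002, theta2 = 1.3439
y = L1*sin(theta1) + L2*sin(theta1+theta2)
y = 1.0438 + -1.8672
y = -0.8234


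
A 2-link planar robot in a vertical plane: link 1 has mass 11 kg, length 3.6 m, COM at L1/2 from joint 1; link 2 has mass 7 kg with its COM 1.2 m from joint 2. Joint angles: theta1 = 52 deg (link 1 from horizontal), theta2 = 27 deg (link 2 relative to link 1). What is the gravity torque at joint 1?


Horizontal distance from joint 1 to link-1 COM:
  x_c1 = (L1/2)*cos(t1) = 1.8 * 0.6157 = 1.1082 m
Horizontal distance from joint 1 to link-2 COM:
  x_c2 = L1*cos(t1) + Lc2*cos(t1+t2)
       = 3.6*0.6157 + 1.2*0.1908 = 2.4454 m
tau1 = m1*g*x_c1 + m2*g*x_c2
     = 11*9.81*1.1082 + 7*9.81*2.4454
     = 119.5849 + 167.9223
     = 287.5072 Nm


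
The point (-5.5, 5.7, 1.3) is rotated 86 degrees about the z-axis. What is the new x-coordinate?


Rotation about z-axis: x' = x*cos(theta) - y*sin(theta)
= -5.5 * 0.0698 - 5.7 * 0.9976
= -6.0698


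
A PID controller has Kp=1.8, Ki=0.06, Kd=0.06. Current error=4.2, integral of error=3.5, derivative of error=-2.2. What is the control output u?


u = Kp*e + Ki*int(e) + Kd*de/dt
= 1.8*4.2 + 0.06*3.5 + 0.06*(-2.2)
= 7.56 + 0.21 + -0.132
= 7.638


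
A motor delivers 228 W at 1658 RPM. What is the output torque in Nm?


omega = 1658 * 2*pi/60 = 173.6254 rad/s
tau = P / omega = 228 / 173.6254
= 1.3132 Nm


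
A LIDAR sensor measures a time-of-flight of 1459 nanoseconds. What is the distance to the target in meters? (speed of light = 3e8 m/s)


tof = 1459 ns = 1.459e-06 s
dist = c * tof / 2
= 3e8 * 1.459e-06 / 2
= 218.85 m


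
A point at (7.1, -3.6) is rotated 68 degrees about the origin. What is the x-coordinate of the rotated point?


x' = x*cos(theta) - y*sin(theta)
cos(68 deg) = 0.3746, sin(68 deg) = 0.9272
x' = 7.1 * 0.3746 - -3.6 * 0.9272
= 2.6597 - -3.3379
= 5.9976


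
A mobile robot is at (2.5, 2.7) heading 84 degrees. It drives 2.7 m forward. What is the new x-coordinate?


x_new = x0 + d*cos(theta)
= 2.5 + 2.7*cos(84)
= 2.5 + 0.2822
= 2.7822


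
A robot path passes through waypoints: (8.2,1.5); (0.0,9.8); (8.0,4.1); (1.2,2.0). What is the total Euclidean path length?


Segment lengths:
  seg1 = sqrt((-8.2)^2 + (8.3)^2) = 11.6675
  seg2 = sqrt((8.0)^2 + (-5.7)^2) = 9.8229
  seg3 = sqrt((-6.8)^2 + (-2.1)^2) = 7.1169
Total = 28.6073


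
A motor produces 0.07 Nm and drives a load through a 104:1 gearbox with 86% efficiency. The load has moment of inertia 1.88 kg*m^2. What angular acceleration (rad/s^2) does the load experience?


tau_out = tau_motor * N * eta
= 0.07 * 104 * 0.86 = 6.2608 Nm
alpha = tau_out / I = 6.2608 / 1.88
= 3.3302 rad/s^2


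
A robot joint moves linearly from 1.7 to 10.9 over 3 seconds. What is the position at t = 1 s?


s = t/T = 1/3 = 0.3333
p(t) = p0 + (pf-p0)*s
= 1.7 + (10.9 - 1.7) * 0.3333
= 4.7667


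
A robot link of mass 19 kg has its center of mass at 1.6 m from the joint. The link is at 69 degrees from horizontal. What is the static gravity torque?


tau = m*g*L*cos(angle)
= 19 * 9.81 * 1.6 * cos(69 deg)
= 19 * 9.81 * 1.6 * 0.3584
= 106.8739 Nm


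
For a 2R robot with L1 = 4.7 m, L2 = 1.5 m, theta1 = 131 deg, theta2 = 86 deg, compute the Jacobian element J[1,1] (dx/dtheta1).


J[1,1] = -L1*sin(t1) - L2*sin(t1+t2)
= -4.7*sin(131) - 1.5*sin(217)
= -2.6444


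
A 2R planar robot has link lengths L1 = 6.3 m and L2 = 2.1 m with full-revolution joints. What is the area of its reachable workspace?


r_max = L1 + L2 = 8.4 m
r_min = |L1 - L2| = 4.2 m
Area = pi*(r_max^2 - r_min^2)
= pi*(70.56 - 17.64)
= pi * 52.92
= 166.2531 m^2


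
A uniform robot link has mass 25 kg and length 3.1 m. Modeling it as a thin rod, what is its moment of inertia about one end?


I = (1/3) * m * L^2
= (1/3) * 25 * 3.1^2
= 0.333333 * 25 * 9.61
= 80.0833 kg*m^2


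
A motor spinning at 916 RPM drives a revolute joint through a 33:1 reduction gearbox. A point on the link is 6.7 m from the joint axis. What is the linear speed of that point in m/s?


omega_motor = 916 * 2*pi/60 = 95.9233 rad/s
omega_joint = omega_motor / 33 = 2.9068 rad/s
v = omega_joint * r = 2.9068 * 6.7
= 19.4753 m/s


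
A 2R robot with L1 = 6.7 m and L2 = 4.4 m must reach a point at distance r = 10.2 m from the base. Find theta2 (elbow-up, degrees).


cos(theta2) = (r^2 - L1^2 - L2^2) / (2*L1*L2)
cos(theta2) = (104.04 - 44.89 - 19.36) / 58.96
cos(theta2) = 0.674864
theta2 = 47.5564 degrees


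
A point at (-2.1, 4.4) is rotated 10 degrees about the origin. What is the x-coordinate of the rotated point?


x' = x*cos(theta) - y*sin(theta)
cos(10 deg) = 0.9848, sin(10 deg) = 0.1736
x' = -2.1 * 0.9848 - 4.4 * 0.1736
= -2.0681 - 0.7641
= -2.8321


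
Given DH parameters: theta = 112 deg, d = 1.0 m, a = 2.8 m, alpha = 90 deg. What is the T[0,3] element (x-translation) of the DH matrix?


T[0,3] = a * cos(theta)
= 2.8 * cos(112 deg)
= 2.8 * -0.3746
= -1.0489


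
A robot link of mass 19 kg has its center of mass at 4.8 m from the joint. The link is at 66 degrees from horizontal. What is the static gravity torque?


tau = m*g*L*cos(angle)
= 19 * 9.81 * 4.8 * cos(66 deg)
= 19 * 9.81 * 4.8 * 0.4067
= 363.8959 Nm


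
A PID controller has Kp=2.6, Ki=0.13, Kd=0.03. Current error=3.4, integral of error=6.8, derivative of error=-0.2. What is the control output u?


u = Kp*e + Ki*int(e) + Kd*de/dt
= 2.6*3.4 + 0.13*6.8 + 0.03*(-0.2)
= 8.84 + 0.884 + -0.006
= 9.718


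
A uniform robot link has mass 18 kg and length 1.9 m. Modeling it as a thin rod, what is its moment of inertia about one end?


I = (1/3) * m * L^2
= (1/3) * 18 * 1.9^2
= 0.333333 * 18 * 3.61
= 21.66 kg*m^2


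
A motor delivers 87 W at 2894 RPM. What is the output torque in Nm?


omega = 2894 * 2*pi/60 = 303.059 rad/s
tau = P / omega = 87 / 303.059
= 0.2871 Nm


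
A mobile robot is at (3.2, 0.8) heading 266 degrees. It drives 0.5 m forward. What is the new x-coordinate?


x_new = x0 + d*cos(theta)
= 3.2 + 0.5*cos(266)
= 3.2 + -0.0349
= 3.1651


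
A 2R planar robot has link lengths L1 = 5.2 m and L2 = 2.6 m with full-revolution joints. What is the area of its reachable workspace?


r_max = L1 + L2 = 7.8 m
r_min = |L1 - L2| = 2.6 m
Area = pi*(r_max^2 - r_min^2)
= pi*(60.84 - 6.76)
= pi * 54.08
= 169.8973 m^2


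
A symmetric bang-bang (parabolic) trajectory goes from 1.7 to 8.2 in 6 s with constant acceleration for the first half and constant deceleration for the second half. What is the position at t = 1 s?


Symmetric rest-to-rest: each phase covers (pf-p0)/2 in time T/2. 0.5*a*(T/2)^2 = (pf-p0)/2 => a = 4*(pf-p0)/T^2
a = 4*(8.2-1.7)/6^2 = 0.7222
t = 1 is in the acceleration phase (t <= T/2).
p = p0 + 0.5*a*t^2 = 1.7 + 0.5*0.7222*1^2
= 2.0611


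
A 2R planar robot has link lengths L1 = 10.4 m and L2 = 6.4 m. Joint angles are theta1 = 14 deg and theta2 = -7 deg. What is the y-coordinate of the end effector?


Convert angles to radians: theta1 = 0.2443, theta2 = -0.1222
y = L1*sin(theta1) + L2*sin(theta1+theta2)
y = 2.516 + 0.78
y = 3.296


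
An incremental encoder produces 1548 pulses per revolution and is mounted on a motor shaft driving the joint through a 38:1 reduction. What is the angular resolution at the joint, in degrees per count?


counts per rev = 1548
effective counts at joint = 1548 * 38 = 58824
resolution = 360 / 58824
= 0.0061 deg/count


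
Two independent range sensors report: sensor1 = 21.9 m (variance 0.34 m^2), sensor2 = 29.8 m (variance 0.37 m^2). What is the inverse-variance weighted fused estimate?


w1 = (1/var1) / (1/var1 + 1/var2)
   = 2.9412 / (2.9412 + 2.7027) = 0.5211
w2 = 1 - w1 = 0.4789
fused = w1*s1 + w2*s2 = 11.4127 + 14.2704
= 25.6831 m


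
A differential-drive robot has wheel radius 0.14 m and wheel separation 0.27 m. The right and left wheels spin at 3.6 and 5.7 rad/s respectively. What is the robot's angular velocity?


vR = r*wR = 0.14*3.6 = 0.504 m/s
vL = r*wL = 0.14*5.7 = 0.798 m/s
v = (vR+vL)/2 = 0.651 m/s
omega = (vR-vL)/L = -1.0889 rad/s
angular velocity = -1.0889 rad/s


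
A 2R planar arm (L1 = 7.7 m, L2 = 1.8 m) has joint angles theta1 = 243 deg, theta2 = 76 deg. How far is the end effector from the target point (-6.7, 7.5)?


End effector via forward kinematics:
x = L1*cos(t1) + L2*cos(t1+t2) = -2.1372
y = L1*sin(t1) + L2*sin(t1+t2) = -8.0417
Distance to target:
d = sqrt((-6.7 - -2.1372)^2 + (7.5 - -8.0417)^2)
= sqrt(20.8187 + 241.5431)
= 16.1976 m


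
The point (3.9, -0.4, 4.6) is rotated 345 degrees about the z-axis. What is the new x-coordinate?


Rotation about z-axis: x' = x*cos(theta) - y*sin(theta)
= 3.9 * 0.9659 - -0.4 * -0.2588
= 3.6636


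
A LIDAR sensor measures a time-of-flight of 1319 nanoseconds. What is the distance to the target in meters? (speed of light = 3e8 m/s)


tof = 1319 ns = 1.319e-06 s
dist = c * tof / 2
= 3e8 * 1.319e-06 / 2
= 197.85 m


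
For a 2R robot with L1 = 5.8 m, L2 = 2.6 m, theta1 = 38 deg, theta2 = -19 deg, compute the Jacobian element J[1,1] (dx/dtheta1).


J[1,1] = -L1*sin(t1) - L2*sin(t1+t2)
= -5.8*sin(38) - 2.6*sin(19)
= -4.4173


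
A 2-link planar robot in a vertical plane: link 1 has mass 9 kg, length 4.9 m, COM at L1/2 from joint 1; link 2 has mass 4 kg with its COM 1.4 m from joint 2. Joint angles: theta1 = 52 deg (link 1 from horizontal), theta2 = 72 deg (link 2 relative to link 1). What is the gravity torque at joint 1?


Horizontal distance from joint 1 to link-1 COM:
  x_c1 = (L1/2)*cos(t1) = 2.45 * 0.6157 = 1.5084 m
Horizontal distance from joint 1 to link-2 COM:
  x_c2 = L1*cos(t1) + Lc2*cos(t1+t2)
       = 4.9*0.6157 + 1.4*-0.5592 = 2.2339 m
tau1 = m1*g*x_c1 + m2*g*x_c2
     = 9*9.81*1.5084 + 4*9.81*2.2339
     = 133.174 + 87.6571
     = 220.8311 Nm


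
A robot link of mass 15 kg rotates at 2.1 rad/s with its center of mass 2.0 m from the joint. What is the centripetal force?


F = m * omega^2 * r
= 15 * 2.1^2 * 2.0
= 15 * 4.41 * 2.0
= 132.3 N


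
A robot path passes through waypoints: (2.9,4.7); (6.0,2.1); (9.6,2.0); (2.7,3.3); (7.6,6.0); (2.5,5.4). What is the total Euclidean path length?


Segment lengths:
  seg1 = sqrt((3.1)^2 + (-2.6)^2) = 4.046
  seg2 = sqrt((3.6)^2 + (-0.1)^2) = 3.6014
  seg3 = sqrt((-6.9)^2 + (1.3)^2) = 7.0214
  seg4 = sqrt((4.9)^2 + (2.7)^2) = 5.5946
  seg5 = sqrt((-5.1)^2 + (-0.6)^2) = 5.1352
Total = 25.3986


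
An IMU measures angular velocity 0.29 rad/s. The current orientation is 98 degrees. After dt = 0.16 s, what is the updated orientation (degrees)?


delta_theta = w * dt = 0.29 * 0.16 = 0.0464 rad
= 2.6585 deg
theta_new = 98 + 2.6585 = 100.6585 deg


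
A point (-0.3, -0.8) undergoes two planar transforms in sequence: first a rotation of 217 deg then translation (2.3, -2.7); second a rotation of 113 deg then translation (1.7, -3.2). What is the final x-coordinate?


After transform 1:
x1 = cos(217)*-0.3 - sin(217)*-0.8 + 2.3 = 2.0581
y1 = sin(217)*-0.3 + cos(217)*-0.8 + -2.7 = -1.8805
After transform 2:
x2 = cos(113)*2.0581 - sin(113)*-1.8805 + 1.7
= 2.6269


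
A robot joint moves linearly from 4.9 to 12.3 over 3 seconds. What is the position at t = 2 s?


s = t/T = 2/3 = 0.6667
p(t) = p0 + (pf-p0)*s
= 4.9 + (12.3 - 4.9) * 0.6667
= 9.8333


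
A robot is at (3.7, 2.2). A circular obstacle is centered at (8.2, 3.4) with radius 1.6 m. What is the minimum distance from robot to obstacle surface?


center_dist = sqrt((3.7-8.2)^2 + (2.2-3.4)^2)
= sqrt(20.25 + 1.44)
= 4.6573
min_dist = center_dist - radius = 4.6573 - 1.6 = 3.0573 m


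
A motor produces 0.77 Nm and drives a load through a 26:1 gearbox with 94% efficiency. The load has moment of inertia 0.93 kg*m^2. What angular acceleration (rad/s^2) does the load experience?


tau_out = tau_motor * N * eta
= 0.77 * 26 * 0.94 = 18.8188 Nm
alpha = tau_out / I = 18.8188 / 0.93
= 20.2353 rad/s^2


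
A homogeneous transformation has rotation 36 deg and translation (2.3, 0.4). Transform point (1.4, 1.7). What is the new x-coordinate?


x' = cos(theta)*px - sin(theta)*py + tx
= 0.809*1.4 - 0.5878*1.7 + 2.3
= 2.4334


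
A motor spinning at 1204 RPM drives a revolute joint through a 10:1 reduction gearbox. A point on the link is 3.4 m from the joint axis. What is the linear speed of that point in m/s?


omega_motor = 1204 * 2*pi/60 = 126.0826 rad/s
omega_joint = omega_motor / 10 = 12.6083 rad/s
v = omega_joint * r = 12.6083 * 3.4
= 42.8681 m/s


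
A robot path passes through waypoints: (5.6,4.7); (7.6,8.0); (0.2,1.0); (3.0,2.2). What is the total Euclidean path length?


Segment lengths:
  seg1 = sqrt((2.0)^2 + (3.3)^2) = 3.8588
  seg2 = sqrt((-7.4)^2 + (-7.0)^2) = 10.1863
  seg3 = sqrt((2.8)^2 + (1.2)^2) = 3.0463
Total = 17.0913


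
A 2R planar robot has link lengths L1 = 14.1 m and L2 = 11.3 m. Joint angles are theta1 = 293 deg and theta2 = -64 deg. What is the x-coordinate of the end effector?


Convert angles to radians: theta1 = 5.1138, theta2 = -1.117
x = L1*cos(theta1) + L2*cos(theta1+theta2)
x = 5.5093 + -7.4135
x = -1.9042


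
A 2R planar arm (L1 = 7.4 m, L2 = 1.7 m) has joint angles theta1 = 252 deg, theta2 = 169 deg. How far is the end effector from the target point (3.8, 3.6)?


End effector via forward kinematics:
x = L1*cos(t1) + L2*cos(t1+t2) = -1.4625
y = L1*sin(t1) + L2*sin(t1+t2) = -5.551
Distance to target:
d = sqrt((3.8 - -1.4625)^2 + (3.6 - -5.551)^2)
= sqrt(27.6944 + 83.7402)
= 10.5563 m


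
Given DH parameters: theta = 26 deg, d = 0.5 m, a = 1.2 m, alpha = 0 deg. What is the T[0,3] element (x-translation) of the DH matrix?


T[0,3] = a * cos(theta)
= 1.2 * cos(26 deg)
= 1.2 * 0.8988
= 1.0786


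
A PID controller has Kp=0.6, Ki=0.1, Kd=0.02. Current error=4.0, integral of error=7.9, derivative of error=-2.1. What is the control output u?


u = Kp*e + Ki*int(e) + Kd*de/dt
= 0.6*4.0 + 0.1*7.9 + 0.02*(-2.1)
= 2.4 + 0.79 + -0.042
= 3.148


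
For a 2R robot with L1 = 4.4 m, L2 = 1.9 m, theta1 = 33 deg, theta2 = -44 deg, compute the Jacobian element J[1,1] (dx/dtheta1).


J[1,1] = -L1*sin(t1) - L2*sin(t1+t2)
= -4.4*sin(33) - 1.9*sin(-11)
= -2.0339


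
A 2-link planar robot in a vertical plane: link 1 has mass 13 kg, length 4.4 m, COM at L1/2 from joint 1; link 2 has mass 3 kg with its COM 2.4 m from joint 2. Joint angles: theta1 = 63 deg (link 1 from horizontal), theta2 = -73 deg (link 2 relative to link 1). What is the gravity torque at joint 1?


Horizontal distance from joint 1 to link-1 COM:
  x_c1 = (L1/2)*cos(t1) = 2.2 * 0.454 = 0.9988 m
Horizontal distance from joint 1 to link-2 COM:
  x_c2 = L1*cos(t1) + Lc2*cos(t1+t2)
       = 4.4*0.454 + 2.4*0.9848 = 4.3611 m
tau1 = m1*g*x_c1 + m2*g*x_c2
     = 13*9.81*0.9988 + 3*9.81*4.3611
     = 127.3743 + 128.3471
     = 255.7214 Nm


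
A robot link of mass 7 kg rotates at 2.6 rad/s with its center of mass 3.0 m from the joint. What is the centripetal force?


F = m * omega^2 * r
= 7 * 2.6^2 * 3.0
= 7 * 6.76 * 3.0
= 141.96 N


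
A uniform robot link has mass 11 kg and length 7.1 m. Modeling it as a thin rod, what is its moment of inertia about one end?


I = (1/3) * m * L^2
= (1/3) * 11 * 7.1^2
= 0.333333 * 11 * 50.41
= 184.8367 kg*m^2


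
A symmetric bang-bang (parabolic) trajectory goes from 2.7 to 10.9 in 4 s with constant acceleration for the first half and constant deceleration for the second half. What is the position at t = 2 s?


Symmetric rest-to-rest: each phase covers (pf-p0)/2 in time T/2. 0.5*a*(T/2)^2 = (pf-p0)/2 => a = 4*(pf-p0)/T^2
a = 4*(10.9-2.7)/4^2 = 2.05
t = 2 is in the acceleration phase (t <= T/2).
p = p0 + 0.5*a*t^2 = 2.7 + 0.5*2.05*2^2
= 6.8


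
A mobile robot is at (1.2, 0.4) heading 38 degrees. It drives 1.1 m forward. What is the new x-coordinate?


x_new = x0 + d*cos(theta)
= 1.2 + 1.1*cos(38)
= 1.2 + 0.8668
= 2.0668


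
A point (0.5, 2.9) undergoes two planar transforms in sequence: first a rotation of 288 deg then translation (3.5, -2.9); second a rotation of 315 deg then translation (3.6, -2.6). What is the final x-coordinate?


After transform 1:
x1 = cos(288)*0.5 - sin(288)*2.9 + 3.5 = 6.4126
y1 = sin(288)*0.5 + cos(288)*2.9 + -2.9 = -2.4794
After transform 2:
x2 = cos(315)*6.4126 - sin(315)*-2.4794 + 3.6
= 6.3812


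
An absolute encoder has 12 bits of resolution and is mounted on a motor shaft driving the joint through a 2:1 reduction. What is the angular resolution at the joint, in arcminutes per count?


counts = 2^12 = 4096
effective counts at joint = 4096 * 2 = 8192
resolution = 360*60 / 8192
= 2.6367 arcmin/count


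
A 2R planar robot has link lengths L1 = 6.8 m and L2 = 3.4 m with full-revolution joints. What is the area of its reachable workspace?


r_max = L1 + L2 = 10.2 m
r_min = |L1 - L2| = 3.4 m
Area = pi*(r_max^2 - r_min^2)
= pi*(104.04 - 11.56)
= pi * 92.48
= 290.5345 m^2


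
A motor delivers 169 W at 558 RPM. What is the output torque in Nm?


omega = 558 * 2*pi/60 = 58.4336 rad/s
tau = P / omega = 169 / 58.4336
= 2.8922 Nm


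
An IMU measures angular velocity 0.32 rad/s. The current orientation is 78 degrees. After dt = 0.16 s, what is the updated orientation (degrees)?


delta_theta = w * dt = 0.32 * 0.16 = 0.0512 rad
= 2.9335 deg
theta_new = 78 + 2.9335 = 80.9335 deg


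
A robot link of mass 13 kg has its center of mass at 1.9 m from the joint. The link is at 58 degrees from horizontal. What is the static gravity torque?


tau = m*g*L*cos(angle)
= 13 * 9.81 * 1.9 * cos(58 deg)
= 13 * 9.81 * 1.9 * 0.5299
= 128.4031 Nm


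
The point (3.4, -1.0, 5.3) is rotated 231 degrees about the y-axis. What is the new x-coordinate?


Rotation about y-axis: x' = x*cos(theta) + z*sin(theta)
= 3.4 * -0.6293 + 5.3 * -0.7771
= -6.2586
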